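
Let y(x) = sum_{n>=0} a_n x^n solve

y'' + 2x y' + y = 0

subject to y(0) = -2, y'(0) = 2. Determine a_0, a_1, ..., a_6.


Ansatz: y(x) = sum_{n>=0} a_n x^n, so y'(x) = sum_{n>=1} n a_n x^(n-1) and y''(x) = sum_{n>=2} n(n-1) a_n x^(n-2).
Substitute into P(x) y'' + Q(x) y' + R(x) y = 0 with P(x) = 1, Q(x) = 2x, R(x) = 1, and match powers of x.
Initial conditions: a_0 = -2, a_1 = 2.
Setting the coefficient of each power of x to zero and solving order by order (substituting the coefficients already found):
  x^0: 2 a_2 + a_0 = 0  ->  2 a_2 = -a_0 = 2  ->  a_2 = 1
  x^1: 6 a_3 + 3 a_1 = 0  ->  6 a_3 = -3 a_1 = -6  ->  a_3 = -1
  x^2: 12 a_4 + 5 a_2 = 0  ->  12 a_4 = -5 a_2 = -5  ->  a_4 = -5/12
  x^3: 20 a_5 + 7 a_3 = 0  ->  20 a_5 = -7 a_3 = 7  ->  a_5 = 7/20
  x^4: 30 a_6 + 9 a_4 = 0  ->  30 a_6 = -9 a_4 = 15/4  ->  a_6 = 1/8
Truncated series: y(x) = -2 + 2 x + x^2 - x^3 - (5/12) x^4 + (7/20) x^5 + (1/8) x^6 + O(x^7).

a_0 = -2; a_1 = 2; a_2 = 1; a_3 = -1; a_4 = -5/12; a_5 = 7/20; a_6 = 1/8


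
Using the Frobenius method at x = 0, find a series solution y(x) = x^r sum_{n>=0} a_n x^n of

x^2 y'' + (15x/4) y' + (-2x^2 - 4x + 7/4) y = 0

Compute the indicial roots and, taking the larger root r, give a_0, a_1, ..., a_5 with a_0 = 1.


Write in Frobenius form y'' + (p(x)/x) y' + (q(x)/x^2) y = 0:
  p(x) = 15/4,  q(x) = -2x^2 - 4x + 7/4.
Indicial equation: r(r-1) + (15/4) r + (7/4) = 0 -> roots r_1 = -1, r_2 = -7/4.
Take r = r_1 = -1. Let y(x) = x^r sum_{n>=0} a_n x^n with a_0 = 1.
Substitute y = x^r sum a_n x^n and match x^{r+n}. The recurrence is
  D(n) a_n - 4 a_{n-1} - 2 a_{n-2} = 0,  where D(n) = (r+n)(r+n-1) + (15/4)(r+n) + (7/4).
  a_n = [4 a_{n-1} + 2 a_{n-2}] / D(n).
Since the indicial polynomial factors as (r - r_1)(r - r_2), D(n) = (r_1 + n - r_1)(r_1 + n - r_2) = n(n + 3/4).
Evaluating step by step (a_0 = 1):
  n = 1: D(1) = 1(1 + 3/4) = 7/4; numerator = 4(1) = 4; a_1 = (4)/(7/4) = 16/7
  n = 2: D(2) = 2(2 + 3/4) = 11/2; numerator = 4(16/7) + 2(1) = 78/7; a_2 = (78/7)/(11/2) = 156/77
  n = 3: D(3) = 3(3 + 3/4) = 45/4; numerator = 4(156/77) + 2(16/7) = 976/77; a_3 = (976/77)/(45/4) = 3904/3465
  n = 4: D(4) = 4(4 + 3/4) = 19; numerator = 4(3904/3465) + 2(156/77) = 2696/315; a_4 = (2696/315)/(19) = 2696/5985
  n = 5: D(5) = 5(5 + 3/4) = 115/4; numerator = 4(2696/5985) + 2(3904/3465) = 29664/7315; a_5 = (29664/7315)/(115/4) = 118656/841225

r = -1; a_0 = 1; a_1 = 16/7; a_2 = 156/77; a_3 = 3904/3465; a_4 = 2696/5985; a_5 = 118656/841225


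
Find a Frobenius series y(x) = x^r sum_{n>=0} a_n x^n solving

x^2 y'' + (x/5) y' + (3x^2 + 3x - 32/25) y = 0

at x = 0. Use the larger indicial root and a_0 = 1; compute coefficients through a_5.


Write in Frobenius form y'' + (p(x)/x) y' + (q(x)/x^2) y = 0:
  p(x) = 1/5,  q(x) = 3x^2 + 3x - 32/25.
Indicial equation: r(r-1) + (1/5) r + (-32/25) = 0 -> roots r_1 = 8/5, r_2 = -4/5.
Take r = r_1 = 8/5. Let y(x) = x^r sum_{n>=0} a_n x^n with a_0 = 1.
Substitute y = x^r sum a_n x^n and match x^{r+n}. The recurrence is
  D(n) a_n + 3 a_{n-1} + 3 a_{n-2} = 0,  where D(n) = (r+n)(r+n-1) + (1/5)(r+n) + (-32/25).
  a_n = [-3 a_{n-1} - 3 a_{n-2}] / D(n).
Since the indicial polynomial factors as (r - r_1)(r - r_2), D(n) = (r_1 + n - r_1)(r_1 + n - r_2) = n(n + 12/5).
Evaluating step by step (a_0 = 1):
  n = 1: D(1) = 1(1 + 12/5) = 17/5; numerator = -3(1) = -3; a_1 = (-3)/(17/5) = -15/17
  n = 2: D(2) = 2(2 + 12/5) = 44/5; numerator = -3(-15/17) - 3(1) = -6/17; a_2 = (-6/17)/(44/5) = -15/374
  n = 3: D(3) = 3(3 + 12/5) = 81/5; numerator = -3(-15/374) - 3(-15/17) = 1035/374; a_3 = (1035/374)/(81/5) = 575/3366
  n = 4: D(4) = 4(4 + 12/5) = 128/5; numerator = -3(575/3366) - 3(-15/374) = -20/51; a_4 = (-20/51)/(128/5) = -25/1632
  n = 5: D(5) = 5(5 + 12/5) = 37; numerator = -3(-25/1632) - 3(575/3366) = -8375/17952; a_5 = (-8375/17952)/(37) = -8375/664224

r = 8/5; a_0 = 1; a_1 = -15/17; a_2 = -15/374; a_3 = 575/3366; a_4 = -25/1632; a_5 = -8375/664224


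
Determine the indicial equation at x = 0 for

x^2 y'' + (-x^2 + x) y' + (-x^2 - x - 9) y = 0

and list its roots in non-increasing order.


Divide by x^2 to reach normal form y'' + P_1(x) y' + P_2(x) y = 0 with P_1(x) = -1 + 1/x and P_2(x) = -1 - 1/x - 9/x^2.
x = 0 is a singular point because the y'-coefficient -1 + 1/x has a pole at x = 0 and the y-coefficient -1 - 1/x - 9/x^2 has a pole at x = 0.
It is a regular singular point because x P_1(x) = p(x) = 1 - x and x^2 P_2(x) = q(x) = -x^2 - x - 9 are polynomials, hence analytic at x = 0.
p(0) = 1,  q(0) = -9.
Indicial equation: r(r-1) + p(0) r + q(0) = 0, i.e. r^2 + (p(0) - 1) r + q(0) = 0, i.e. r^2 - 9 = 0.
Discriminant: (0)^2 - 4(-9) = 36, so r = (0 ± 6)/2.
Solving: r_1 = 3, r_2 = -3.

indicial: r^2 - 9 = 0; roots r_1 = 3, r_2 = -3


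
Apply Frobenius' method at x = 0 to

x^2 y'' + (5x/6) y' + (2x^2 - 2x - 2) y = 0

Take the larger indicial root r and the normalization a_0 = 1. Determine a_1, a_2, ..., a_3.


Write in Frobenius form y'' + (p(x)/x) y' + (q(x)/x^2) y = 0:
  p(x) = 5/6,  q(x) = 2x^2 - 2x - 2.
Indicial equation: r(r-1) + (5/6) r + (-2) = 0 -> roots r_1 = 3/2, r_2 = -4/3.
Take r = r_1 = 3/2. Let y(x) = x^r sum_{n>=0} a_n x^n with a_0 = 1.
Substitute y = x^r sum a_n x^n and match x^{r+n}. The recurrence is
  D(n) a_n - 2 a_{n-1} + 2 a_{n-2} = 0,  where D(n) = (r+n)(r+n-1) + (5/6)(r+n) + (-2).
  a_n = [2 a_{n-1} - 2 a_{n-2}] / D(n).
Since the indicial polynomial factors as (r - r_1)(r - r_2), D(n) = (r_1 + n - r_1)(r_1 + n - r_2) = n(n + 17/6).
Evaluating step by step (a_0 = 1):
  n = 1: D(1) = 1(1 + 17/6) = 23/6; numerator = 2(1) = 2; a_1 = (2)/(23/6) = 12/23
  n = 2: D(2) = 2(2 + 17/6) = 29/3; numerator = 2(12/23) - 2(1) = -22/23; a_2 = (-22/23)/(29/3) = -66/667
  n = 3: D(3) = 3(3 + 17/6) = 35/2; numerator = 2(-66/667) - 2(12/23) = -36/29; a_3 = (-36/29)/(35/2) = -72/1015

r = 3/2; a_0 = 1; a_1 = 12/23; a_2 = -66/667; a_3 = -72/1015


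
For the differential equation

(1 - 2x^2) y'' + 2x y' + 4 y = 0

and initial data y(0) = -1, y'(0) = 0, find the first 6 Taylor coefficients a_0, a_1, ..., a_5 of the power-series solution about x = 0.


Ansatz: y(x) = sum_{n>=0} a_n x^n, so y'(x) = sum_{n>=1} n a_n x^(n-1) and y''(x) = sum_{n>=2} n(n-1) a_n x^(n-2).
Substitute into P(x) y'' + Q(x) y' + R(x) y = 0 with P(x) = 1 - 2x^2, Q(x) = 2x, R(x) = 4, and match powers of x.
Initial conditions: a_0 = -1, a_1 = 0.
Setting the coefficient of each power of x to zero and solving order by order (substituting the coefficients already found):
  x^0: 2 a_2 + 4 a_0 = 0  ->  2 a_2 = -4 a_0 = 4  ->  a_2 = 2
  x^1: 6 a_3 + 6 a_1 = 0  ->  6 a_3 = -6 a_1 = 0  ->  a_3 = 0
  x^2: 12 a_4 + 4 a_2 = 0  ->  12 a_4 = -4 a_2 = -8  ->  a_4 = -2/3
  x^3: 20 a_5 - 2 a_3 = 0  ->  20 a_5 = 2 a_3 = 0  ->  a_5 = 0
Truncated series: y(x) = -1 + 2 x^2 - (2/3) x^4 + O(x^6).

a_0 = -1; a_1 = 0; a_2 = 2; a_3 = 0; a_4 = -2/3; a_5 = 0


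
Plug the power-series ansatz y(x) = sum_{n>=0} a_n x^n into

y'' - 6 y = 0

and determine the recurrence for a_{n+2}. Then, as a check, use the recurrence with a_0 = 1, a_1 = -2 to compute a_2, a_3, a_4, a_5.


Substitute y = sum_n a_n x^n into y'' + (const) y = 0.
y''(x) = sum_{n>=0} (n+2)(n+1) a_{n+2} x^n.
The ODE becomes sum_n [(n+2)(n+1) a_{n+2} - 6 a_n] x^n = 0.
Setting each coefficient to zero gives the recurrence:
  (n+2)(n+1) a_{n+2} - 6 a_n = 0,
  a_{n+2} = 6 / ((n+1)(n+2)) a_n.

Check with a_0 = 1, a_1 = -2 (apply the recurrence for n = 0, 1, 2, 3): a_0 = 1, a_1 = -2, a_2 = 3, a_3 = -2, a_4 = 3/2, a_5 = -3/5.

a_{n+2} = 6/((n+1)(n+2)) * a_n; check: a_0 = 1, a_1 = -2, a_2 = 3, a_3 = -2, a_4 = 3/2, a_5 = -3/5


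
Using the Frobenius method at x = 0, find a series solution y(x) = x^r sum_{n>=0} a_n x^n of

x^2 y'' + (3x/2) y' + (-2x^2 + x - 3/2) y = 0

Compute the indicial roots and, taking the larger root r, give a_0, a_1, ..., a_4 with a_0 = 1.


Write in Frobenius form y'' + (p(x)/x) y' + (q(x)/x^2) y = 0:
  p(x) = 3/2,  q(x) = -2x^2 + x - 3/2.
Indicial equation: r(r-1) + (3/2) r + (-3/2) = 0 -> roots r_1 = 1, r_2 = -3/2.
Take r = r_1 = 1. Let y(x) = x^r sum_{n>=0} a_n x^n with a_0 = 1.
Substitute y = x^r sum a_n x^n and match x^{r+n}. The recurrence is
  D(n) a_n + 1 a_{n-1} - 2 a_{n-2} = 0,  where D(n) = (r+n)(r+n-1) + (3/2)(r+n) + (-3/2).
  a_n = [-1 a_{n-1} + 2 a_{n-2}] / D(n).
Since the indicial polynomial factors as (r - r_1)(r - r_2), D(n) = (r_1 + n - r_1)(r_1 + n - r_2) = n(n + 5/2).
Evaluating step by step (a_0 = 1):
  n = 1: D(1) = 1(1 + 5/2) = 7/2; numerator = -1(1) = -1; a_1 = (-1)/(7/2) = -2/7
  n = 2: D(2) = 2(2 + 5/2) = 9; numerator = -1(-2/7) + 2(1) = 16/7; a_2 = (16/7)/(9) = 16/63
  n = 3: D(3) = 3(3 + 5/2) = 33/2; numerator = -1(16/63) + 2(-2/7) = -52/63; a_3 = (-52/63)/(33/2) = -104/2079
  n = 4: D(4) = 4(4 + 5/2) = 26; numerator = -1(-104/2079) + 2(16/63) = 1160/2079; a_4 = (1160/2079)/(26) = 580/27027

r = 1; a_0 = 1; a_1 = -2/7; a_2 = 16/63; a_3 = -104/2079; a_4 = 580/27027


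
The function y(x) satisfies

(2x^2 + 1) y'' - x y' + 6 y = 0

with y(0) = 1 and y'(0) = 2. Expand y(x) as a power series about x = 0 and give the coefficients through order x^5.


Ansatz: y(x) = sum_{n>=0} a_n x^n, so y'(x) = sum_{n>=1} n a_n x^(n-1) and y''(x) = sum_{n>=2} n(n-1) a_n x^(n-2).
Substitute into P(x) y'' + Q(x) y' + R(x) y = 0 with P(x) = 2x^2 + 1, Q(x) = -x, R(x) = 6, and match powers of x.
Initial conditions: a_0 = 1, a_1 = 2.
Setting the coefficient of each power of x to zero and solving order by order (substituting the coefficients already found):
  x^0: 2 a_2 + 6 a_0 = 0  ->  2 a_2 = -6 a_0 = -6  ->  a_2 = -3
  x^1: 6 a_3 + 5 a_1 = 0  ->  6 a_3 = -5 a_1 = -10  ->  a_3 = -5/3
  x^2: 12 a_4 + 8 a_2 = 0  ->  12 a_4 = -8 a_2 = 24  ->  a_4 = 2
  x^3: 20 a_5 + 15 a_3 = 0  ->  20 a_5 = -15 a_3 = 25  ->  a_5 = 5/4
Truncated series: y(x) = 1 + 2 x - 3 x^2 - (5/3) x^3 + 2 x^4 + (5/4) x^5 + O(x^6).

a_0 = 1; a_1 = 2; a_2 = -3; a_3 = -5/3; a_4 = 2; a_5 = 5/4


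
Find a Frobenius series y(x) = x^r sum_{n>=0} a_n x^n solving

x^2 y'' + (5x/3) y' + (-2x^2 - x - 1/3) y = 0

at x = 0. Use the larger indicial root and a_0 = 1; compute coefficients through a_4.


Write in Frobenius form y'' + (p(x)/x) y' + (q(x)/x^2) y = 0:
  p(x) = 5/3,  q(x) = -2x^2 - x - 1/3.
Indicial equation: r(r-1) + (5/3) r + (-1/3) = 0 -> roots r_1 = 1/3, r_2 = -1.
Take r = r_1 = 1/3. Let y(x) = x^r sum_{n>=0} a_n x^n with a_0 = 1.
Substitute y = x^r sum a_n x^n and match x^{r+n}. The recurrence is
  D(n) a_n - 1 a_{n-1} - 2 a_{n-2} = 0,  where D(n) = (r+n)(r+n-1) + (5/3)(r+n) + (-1/3).
  a_n = [1 a_{n-1} + 2 a_{n-2}] / D(n).
Since the indicial polynomial factors as (r - r_1)(r - r_2), D(n) = (r_1 + n - r_1)(r_1 + n - r_2) = n(n + 4/3).
Evaluating step by step (a_0 = 1):
  n = 1: D(1) = 1(1 + 4/3) = 7/3; numerator = 1(1) = 1; a_1 = (1)/(7/3) = 3/7
  n = 2: D(2) = 2(2 + 4/3) = 20/3; numerator = 1(3/7) + 2(1) = 17/7; a_2 = (17/7)/(20/3) = 51/140
  n = 3: D(3) = 3(3 + 4/3) = 13; numerator = 1(51/140) + 2(3/7) = 171/140; a_3 = (171/140)/(13) = 171/1820
  n = 4: D(4) = 4(4 + 4/3) = 64/3; numerator = 1(171/1820) + 2(51/140) = 1497/1820; a_4 = (1497/1820)/(64/3) = 4491/116480

r = 1/3; a_0 = 1; a_1 = 3/7; a_2 = 51/140; a_3 = 171/1820; a_4 = 4491/116480


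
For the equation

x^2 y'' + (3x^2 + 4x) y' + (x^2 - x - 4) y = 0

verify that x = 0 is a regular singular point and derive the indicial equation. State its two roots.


Divide by x^2 to reach normal form y'' + P_1(x) y' + P_2(x) y = 0 with P_1(x) = 3 + 4/x and P_2(x) = 1 - 1/x - 4/x^2.
x = 0 is a singular point because the y'-coefficient 3 + 4/x has a pole at x = 0 and the y-coefficient 1 - 1/x - 4/x^2 has a pole at x = 0.
It is a regular singular point because x P_1(x) = p(x) = 3x + 4 and x^2 P_2(x) = q(x) = x^2 - x - 4 are polynomials, hence analytic at x = 0.
p(0) = 4,  q(0) = -4.
Indicial equation: r(r-1) + p(0) r + q(0) = 0, i.e. r^2 + (p(0) - 1) r + q(0) = 0, i.e. r^2 + 3 r - 4 = 0.
Discriminant: (3)^2 - 4(-4) = 25, so r = (-3 ± 5)/2.
Solving: r_1 = 1, r_2 = -4.

indicial: r^2 + 3 r - 4 = 0; roots r_1 = 1, r_2 = -4


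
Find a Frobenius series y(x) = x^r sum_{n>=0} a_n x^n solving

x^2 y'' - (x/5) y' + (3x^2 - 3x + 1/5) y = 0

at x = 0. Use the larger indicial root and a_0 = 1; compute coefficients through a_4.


Write in Frobenius form y'' + (p(x)/x) y' + (q(x)/x^2) y = 0:
  p(x) = -1/5,  q(x) = 3x^2 - 3x + 1/5.
Indicial equation: r(r-1) + (-1/5) r + (1/5) = 0 -> roots r_1 = 1, r_2 = 1/5.
Take r = r_1 = 1. Let y(x) = x^r sum_{n>=0} a_n x^n with a_0 = 1.
Substitute y = x^r sum a_n x^n and match x^{r+n}. The recurrence is
  D(n) a_n - 3 a_{n-1} + 3 a_{n-2} = 0,  where D(n) = (r+n)(r+n-1) + (-1/5)(r+n) + (1/5).
  a_n = [3 a_{n-1} - 3 a_{n-2}] / D(n).
Since the indicial polynomial factors as (r - r_1)(r - r_2), D(n) = (r_1 + n - r_1)(r_1 + n - r_2) = n(n + 4/5).
Evaluating step by step (a_0 = 1):
  n = 1: D(1) = 1(1 + 4/5) = 9/5; numerator = 3(1) = 3; a_1 = (3)/(9/5) = 5/3
  n = 2: D(2) = 2(2 + 4/5) = 28/5; numerator = 3(5/3) - 3(1) = 2; a_2 = (2)/(28/5) = 5/14
  n = 3: D(3) = 3(3 + 4/5) = 57/5; numerator = 3(5/14) - 3(5/3) = -55/14; a_3 = (-55/14)/(57/5) = -275/798
  n = 4: D(4) = 4(4 + 4/5) = 96/5; numerator = 3(-275/798) - 3(5/14) = -40/19; a_4 = (-40/19)/(96/5) = -25/228

r = 1; a_0 = 1; a_1 = 5/3; a_2 = 5/14; a_3 = -275/798; a_4 = -25/228


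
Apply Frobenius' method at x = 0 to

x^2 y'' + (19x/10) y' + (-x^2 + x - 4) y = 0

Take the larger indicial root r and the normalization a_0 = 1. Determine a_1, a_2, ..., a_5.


Write in Frobenius form y'' + (p(x)/x) y' + (q(x)/x^2) y = 0:
  p(x) = 19/10,  q(x) = -x^2 + x - 4.
Indicial equation: r(r-1) + (19/10) r + (-4) = 0 -> roots r_1 = 8/5, r_2 = -5/2.
Take r = r_1 = 8/5. Let y(x) = x^r sum_{n>=0} a_n x^n with a_0 = 1.
Substitute y = x^r sum a_n x^n and match x^{r+n}. The recurrence is
  D(n) a_n + 1 a_{n-1} - 1 a_{n-2} = 0,  where D(n) = (r+n)(r+n-1) + (19/10)(r+n) + (-4).
  a_n = [-1 a_{n-1} + 1 a_{n-2}] / D(n).
Since the indicial polynomial factors as (r - r_1)(r - r_2), D(n) = (r_1 + n - r_1)(r_1 + n - r_2) = n(n + 41/10).
Evaluating step by step (a_0 = 1):
  n = 1: D(1) = 1(1 + 41/10) = 51/10; numerator = -1(1) = -1; a_1 = (-1)/(51/10) = -10/51
  n = 2: D(2) = 2(2 + 41/10) = 61/5; numerator = -1(-10/51) + 1(1) = 61/51; a_2 = (61/51)/(61/5) = 5/51
  n = 3: D(3) = 3(3 + 41/10) = 213/10; numerator = -1(5/51) + 1(-10/51) = -5/17; a_3 = (-5/17)/(213/10) = -50/3621
  n = 4: D(4) = 4(4 + 41/10) = 162/5; numerator = -1(-50/3621) + 1(5/51) = 135/1207; a_4 = (135/1207)/(162/5) = 25/7242
  n = 5: D(5) = 5(5 + 41/10) = 91/2; numerator = -1(25/7242) + 1(-50/3621) = -125/7242; a_5 = (-125/7242)/(91/2) = -125/329511

r = 8/5; a_0 = 1; a_1 = -10/51; a_2 = 5/51; a_3 = -50/3621; a_4 = 25/7242; a_5 = -125/329511


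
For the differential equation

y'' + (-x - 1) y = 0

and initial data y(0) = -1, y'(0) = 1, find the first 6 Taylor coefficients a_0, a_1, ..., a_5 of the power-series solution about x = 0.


Ansatz: y(x) = sum_{n>=0} a_n x^n, so y'(x) = sum_{n>=1} n a_n x^(n-1) and y''(x) = sum_{n>=2} n(n-1) a_n x^(n-2).
Substitute into P(x) y'' + Q(x) y' + R(x) y = 0 with P(x) = 1, Q(x) = 0, R(x) = -x - 1, and match powers of x.
Initial conditions: a_0 = -1, a_1 = 1.
Setting the coefficient of each power of x to zero and solving order by order (substituting the coefficients already found):
  x^0: 2 a_2 - a_0 = 0  ->  2 a_2 = a_0 = -1  ->  a_2 = -1/2
  x^1: 6 a_3 - a_1 - a_0 = 0  ->  6 a_3 = a_1 + a_0 = 0  ->  a_3 = 0
  x^2: 12 a_4 - a_2 - a_1 = 0  ->  12 a_4 = a_2 + a_1 = 1/2  ->  a_4 = 1/24
  x^3: 20 a_5 - a_3 - a_2 = 0  ->  20 a_5 = a_3 + a_2 = -1/2  ->  a_5 = -1/40
Truncated series: y(x) = -1 + x - (1/2) x^2 + (1/24) x^4 - (1/40) x^5 + O(x^6).

a_0 = -1; a_1 = 1; a_2 = -1/2; a_3 = 0; a_4 = 1/24; a_5 = -1/40


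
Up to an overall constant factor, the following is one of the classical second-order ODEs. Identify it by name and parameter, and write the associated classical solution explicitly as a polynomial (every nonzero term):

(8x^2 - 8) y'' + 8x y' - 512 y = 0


All three coefficients share the factor -8; dividing through by -8 gives  (1 - x^2) y'' - x y' + 64 y = 0.
This matches the Chebyshev equation (1 - x^2) y'' - x y' + n^2 y = 0 (note the -x y' term, not -2x y') with n^2 = 64, so n = 8; the polynomial solution is T_8(x).
With y = sum_k a_k x^k, matching x^k gives (k+2)(k+1) a_{k+2} = (k^2 - n^2) a_k = (k - 8)(k + 8) a_k. The right side vanishes at k = 8, so the series with the parity of 8 terminates at degree 8.
Standard normalization: leading coefficient of T_n is 2^(n-1), so a_8 = 2^7 = 128. Work downward with a_k = (k+1)(k+2) a_{k+2} / ((k - 8)(k + 8)):
  a_6 = (7)(8)(128) / ((6 - 8)(6 + 8)) = 7168/(-28) = -256
  a_4 = (5)(6)(-256) / ((4 - 8)(4 + 8)) = -7680/(-48) = 160
  a_2 = (3)(4)(160) / ((2 - 8)(2 + 8)) = 1920/(-60) = -32
  a_0 = (1)(2)(-32) / ((0 - 8)(0 + 8)) = -64/(-64) = 1
Hence T_8(x) = 128 x^8 - 256 x^6 + 160 x^4 - 32 x^2 + 1.

T_8(x); series = 128 x^8 - 256 x^6 + 160 x^4 - 32 x^2 + 1


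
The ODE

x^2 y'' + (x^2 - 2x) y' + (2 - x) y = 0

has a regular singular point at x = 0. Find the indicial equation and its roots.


Divide by x^2 to reach normal form y'' + P_1(x) y' + P_2(x) y = 0 with P_1(x) = 1 - 2/x and P_2(x) = -1/x + 2/x^2.
x = 0 is a singular point because the y'-coefficient 1 - 2/x has a pole at x = 0 and the y-coefficient -1/x + 2/x^2 has a pole at x = 0.
It is a regular singular point because x P_1(x) = p(x) = x - 2 and x^2 P_2(x) = q(x) = 2 - x are polynomials, hence analytic at x = 0.
p(0) = -2,  q(0) = 2.
Indicial equation: r(r-1) + p(0) r + q(0) = 0, i.e. r^2 + (p(0) - 1) r + q(0) = 0, i.e. r^2 - 3 r + 2 = 0.
Discriminant: (-3)^2 - 4(2) = 1, so r = (3 ± 1)/2.
Solving: r_1 = 2, r_2 = 1.

indicial: r^2 - 3 r + 2 = 0; roots r_1 = 2, r_2 = 1


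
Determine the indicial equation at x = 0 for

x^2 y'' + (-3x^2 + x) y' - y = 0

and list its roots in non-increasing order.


Divide by x^2 to reach normal form y'' + P_1(x) y' + P_2(x) y = 0 with P_1(x) = -3 + 1/x and P_2(x) = -1/x^2.
x = 0 is a singular point because the y'-coefficient -3 + 1/x has a pole at x = 0 and the y-coefficient -1/x^2 has a pole at x = 0.
It is a regular singular point because x P_1(x) = p(x) = 1 - 3x and x^2 P_2(x) = q(x) = -1 are polynomials, hence analytic at x = 0.
p(0) = 1,  q(0) = -1.
Indicial equation: r(r-1) + p(0) r + q(0) = 0, i.e. r^2 + (p(0) - 1) r + q(0) = 0, i.e. r^2 - 1 = 0.
Discriminant: (0)^2 - 4(-1) = 4, so r = (0 ± 2)/2.
Solving: r_1 = 1, r_2 = -1.

indicial: r^2 - 1 = 0; roots r_1 = 1, r_2 = -1


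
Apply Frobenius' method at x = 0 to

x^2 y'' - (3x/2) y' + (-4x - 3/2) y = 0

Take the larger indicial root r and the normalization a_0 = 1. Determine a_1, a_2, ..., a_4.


Write in Frobenius form y'' + (p(x)/x) y' + (q(x)/x^2) y = 0:
  p(x) = -3/2,  q(x) = -4x - 3/2.
Indicial equation: r(r-1) + (-3/2) r + (-3/2) = 0 -> roots r_1 = 3, r_2 = -1/2.
Take r = r_1 = 3. Let y(x) = x^r sum_{n>=0} a_n x^n with a_0 = 1.
Substitute y = x^r sum a_n x^n and match x^{r+n}. The recurrence is
  D(n) a_n - 4 a_{n-1} = 0,  where D(n) = (r+n)(r+n-1) + (-3/2)(r+n) + (-3/2).
  a_n = 4 / D(n) * a_{n-1}.
Since the indicial polynomial factors as (r - r_1)(r - r_2), D(n) = (r_1 + n - r_1)(r_1 + n - r_2) = n(n + 7/2).
Evaluating step by step (a_0 = 1):
  n = 1: D(1) = 1(1 + 7/2) = 9/2; numerator = 4(1) = 4; a_1 = (4)/(9/2) = 8/9
  n = 2: D(2) = 2(2 + 7/2) = 11; numerator = 4(8/9) = 32/9; a_2 = (32/9)/(11) = 32/99
  n = 3: D(3) = 3(3 + 7/2) = 39/2; numerator = 4(32/99) = 128/99; a_3 = (128/99)/(39/2) = 256/3861
  n = 4: D(4) = 4(4 + 7/2) = 30; numerator = 4(256/3861) = 1024/3861; a_4 = (1024/3861)/(30) = 512/57915

r = 3; a_0 = 1; a_1 = 8/9; a_2 = 32/99; a_3 = 256/3861; a_4 = 512/57915


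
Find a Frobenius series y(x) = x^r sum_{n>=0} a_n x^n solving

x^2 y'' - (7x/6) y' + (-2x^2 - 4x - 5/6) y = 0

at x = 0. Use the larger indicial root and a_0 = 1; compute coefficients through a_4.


Write in Frobenius form y'' + (p(x)/x) y' + (q(x)/x^2) y = 0:
  p(x) = -7/6,  q(x) = -2x^2 - 4x - 5/6.
Indicial equation: r(r-1) + (-7/6) r + (-5/6) = 0 -> roots r_1 = 5/2, r_2 = -1/3.
Take r = r_1 = 5/2. Let y(x) = x^r sum_{n>=0} a_n x^n with a_0 = 1.
Substitute y = x^r sum a_n x^n and match x^{r+n}. The recurrence is
  D(n) a_n - 4 a_{n-1} - 2 a_{n-2} = 0,  where D(n) = (r+n)(r+n-1) + (-7/6)(r+n) + (-5/6).
  a_n = [4 a_{n-1} + 2 a_{n-2}] / D(n).
Since the indicial polynomial factors as (r - r_1)(r - r_2), D(n) = (r_1 + n - r_1)(r_1 + n - r_2) = n(n + 17/6).
Evaluating step by step (a_0 = 1):
  n = 1: D(1) = 1(1 + 17/6) = 23/6; numerator = 4(1) = 4; a_1 = (4)/(23/6) = 24/23
  n = 2: D(2) = 2(2 + 17/6) = 29/3; numerator = 4(24/23) + 2(1) = 142/23; a_2 = (142/23)/(29/3) = 426/667
  n = 3: D(3) = 3(3 + 17/6) = 35/2; numerator = 4(426/667) + 2(24/23) = 3096/667; a_3 = (3096/667)/(35/2) = 6192/23345
  n = 4: D(4) = 4(4 + 17/6) = 82/3; numerator = 4(6192/23345) + 2(426/667) = 54588/23345; a_4 = (54588/23345)/(82/3) = 81882/957145

r = 5/2; a_0 = 1; a_1 = 24/23; a_2 = 426/667; a_3 = 6192/23345; a_4 = 81882/957145


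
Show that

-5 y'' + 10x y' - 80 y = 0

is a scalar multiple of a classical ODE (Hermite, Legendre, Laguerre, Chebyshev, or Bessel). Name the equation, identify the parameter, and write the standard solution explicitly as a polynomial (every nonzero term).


All three coefficients share the factor -5; dividing through by -5 gives  y'' - 2x y' + 16 y = 0.
This matches the Hermite equation y'' - 2x y' + 2n y = 0 with 2n = 16, so n = 8; the polynomial solution is H_8(x).
With y = sum_k a_k x^k, matching x^k gives (k+2)(k+1) a_{k+2} = 2(k - n) a_k = 2(k - 8) a_k. The right side vanishes at k = 8, so the series with the parity of 8 terminates at degree 8.
Standard normalization: leading coefficient of H_n is 2^n, so a_8 = 2^8 = 256. Work downward with a_k = (k+1)(k+2) a_{k+2} / (2(k - n)):
  a_6 = (7)(8)(256) / (2(6 - 8)) = 14336/(-4) = -3584
  a_4 = (5)(6)(-3584) / (2(4 - 8)) = -107520/(-8) = 13440
  a_2 = (3)(4)(13440) / (2(2 - 8)) = 161280/(-12) = -13440
  a_0 = (1)(2)(-13440) / (2(0 - 8)) = -26880/(-16) = 1680
Hence H_8(x) = 256 x^8 - 3584 x^6 + 13440 x^4 - 13440 x^2 + 1680.

H_8(x); series = 256 x^8 - 3584 x^6 + 13440 x^4 - 13440 x^2 + 1680


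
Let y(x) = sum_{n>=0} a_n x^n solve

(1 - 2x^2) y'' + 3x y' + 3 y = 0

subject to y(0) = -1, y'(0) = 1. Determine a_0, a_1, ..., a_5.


Ansatz: y(x) = sum_{n>=0} a_n x^n, so y'(x) = sum_{n>=1} n a_n x^(n-1) and y''(x) = sum_{n>=2} n(n-1) a_n x^(n-2).
Substitute into P(x) y'' + Q(x) y' + R(x) y = 0 with P(x) = 1 - 2x^2, Q(x) = 3x, R(x) = 3, and match powers of x.
Initial conditions: a_0 = -1, a_1 = 1.
Setting the coefficient of each power of x to zero and solving order by order (substituting the coefficients already found):
  x^0: 2 a_2 + 3 a_0 = 0  ->  2 a_2 = -3 a_0 = 3  ->  a_2 = 3/2
  x^1: 6 a_3 + 6 a_1 = 0  ->  6 a_3 = -6 a_1 = -6  ->  a_3 = -1
  x^2: 12 a_4 + 5 a_2 = 0  ->  12 a_4 = -5 a_2 = -15/2  ->  a_4 = -5/8
  x^3: 20 a_5 = 0  ->  a_5 = 0
Truncated series: y(x) = -1 + x + (3/2) x^2 - x^3 - (5/8) x^4 + O(x^6).

a_0 = -1; a_1 = 1; a_2 = 3/2; a_3 = -1; a_4 = -5/8; a_5 = 0


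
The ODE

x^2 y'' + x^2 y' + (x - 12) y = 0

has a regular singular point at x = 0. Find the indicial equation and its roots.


Divide by x^2 to reach normal form y'' + P_1(x) y' + P_2(x) y = 0 with P_1(x) = 1 and P_2(x) = 1/x - 12/x^2.
x = 0 is a singular point because the y-coefficient 1/x - 12/x^2 has a pole at x = 0.
It is a regular singular point because x P_1(x) = p(x) = x and x^2 P_2(x) = q(x) = x - 12 are polynomials, hence analytic at x = 0.
p(0) = 0,  q(0) = -12.
Indicial equation: r(r-1) + p(0) r + q(0) = 0, i.e. r^2 + (p(0) - 1) r + q(0) = 0, i.e. r^2 - 1 r - 12 = 0.
Discriminant: (-1)^2 - 4(-12) = 49, so r = (1 ± 7)/2.
Solving: r_1 = 4, r_2 = -3.

indicial: r^2 - 1 r - 12 = 0; roots r_1 = 4, r_2 = -3


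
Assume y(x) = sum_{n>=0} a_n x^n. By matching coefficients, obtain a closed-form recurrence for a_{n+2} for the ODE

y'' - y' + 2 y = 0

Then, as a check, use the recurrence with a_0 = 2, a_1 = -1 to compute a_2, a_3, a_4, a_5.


Substitute y = sum_n a_n x^n.
y''(x) has coefficient (n+2)(n+1) a_{n+2} at x^n;
-y'(x) has coefficient -(n+1) a_{n+1} at x^n;
2 y(x) has coefficient 2 a_n at x^n.
Matching x^n: (n+2)(n+1) a_{n+2} - (n+1) a_{n+1} + 2 a_n = 0.
Thus a_{n+2} = [(n+1) a_{n+1} - 2 a_n] / ((n+1)(n+2)).

Check with a_0 = 2, a_1 = -1 (apply the recurrence for n = 0, 1, 2, 3): a_0 = 2, a_1 = -1, a_2 = -5/2, a_3 = -1/2, a_4 = 7/24, a_5 = 13/120.

a_(n+2) = [(n+1) a_(n+1) - 2 a_n] / ((n+1)(n+2)); check: a_0 = 2, a_1 = -1, a_2 = -5/2, a_3 = -1/2, a_4 = 7/24, a_5 = 13/120


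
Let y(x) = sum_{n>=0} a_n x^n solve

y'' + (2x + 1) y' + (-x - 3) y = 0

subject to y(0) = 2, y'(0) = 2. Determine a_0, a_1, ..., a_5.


Ansatz: y(x) = sum_{n>=0} a_n x^n, so y'(x) = sum_{n>=1} n a_n x^(n-1) and y''(x) = sum_{n>=2} n(n-1) a_n x^(n-2).
Substitute into P(x) y'' + Q(x) y' + R(x) y = 0 with P(x) = 1, Q(x) = 2x + 1, R(x) = -x - 3, and match powers of x.
Initial conditions: a_0 = 2, a_1 = 2.
Setting the coefficient of each power of x to zero and solving order by order (substituting the coefficients already found):
  x^0: 2 a_2 + a_1 - 3 a_0 = 0  ->  2 a_2 = -a_1 + 3 a_0 = 4  ->  a_2 = 2
  x^1: 6 a_3 + 2 a_2 - a_1 - a_0 = 0  ->  6 a_3 = -2 a_2 + a_1 + a_0 = 0  ->  a_3 = 0
  x^2: 12 a_4 + 3 a_3 + a_2 - a_1 = 0  ->  12 a_4 = -3 a_3 - a_2 + a_1 = 0  ->  a_4 = 0
  x^3: 20 a_5 + 4 a_4 + 3 a_3 - a_2 = 0  ->  20 a_5 = -4 a_4 - 3 a_3 + a_2 = 2  ->  a_5 = 1/10
Truncated series: y(x) = 2 + 2 x + 2 x^2 + (1/10) x^5 + O(x^6).

a_0 = 2; a_1 = 2; a_2 = 2; a_3 = 0; a_4 = 0; a_5 = 1/10


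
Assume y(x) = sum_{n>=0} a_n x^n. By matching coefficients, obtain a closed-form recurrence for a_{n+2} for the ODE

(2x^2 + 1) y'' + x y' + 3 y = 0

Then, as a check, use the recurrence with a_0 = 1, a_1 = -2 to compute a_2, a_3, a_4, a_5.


Substitute y = sum_n a_n x^n.
(1 + 2 x^2) y'' contributes (n+2)(n+1) a_{n+2} + 2 n(n-1) a_n at x^n.
x y'(x) contributes n a_n at x^n.
3 y(x) contributes 3 a_n at x^n.
Matching x^n: (n+2)(n+1) a_{n+2} + (2 n(n-1) + n + 3) a_n = 0.
Thus a_{n+2} = (-2 n(n-1) - n - 3) / ((n+1)(n+2)) * a_n.

Check with a_0 = 1, a_1 = -2 (apply the recurrence for n = 0, 1, 2, 3): a_0 = 1, a_1 = -2, a_2 = -3/2, a_3 = 4/3, a_4 = 9/8, a_5 = -6/5.

a_(n+2) = (-2 n(n-1) - n - 3) / ((n+1)(n+2)) * a_n; check: a_0 = 1, a_1 = -2, a_2 = -3/2, a_3 = 4/3, a_4 = 9/8, a_5 = -6/5


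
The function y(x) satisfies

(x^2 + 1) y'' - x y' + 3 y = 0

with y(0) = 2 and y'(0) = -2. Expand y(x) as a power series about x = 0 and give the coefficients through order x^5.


Ansatz: y(x) = sum_{n>=0} a_n x^n, so y'(x) = sum_{n>=1} n a_n x^(n-1) and y''(x) = sum_{n>=2} n(n-1) a_n x^(n-2).
Substitute into P(x) y'' + Q(x) y' + R(x) y = 0 with P(x) = x^2 + 1, Q(x) = -x, R(x) = 3, and match powers of x.
Initial conditions: a_0 = 2, a_1 = -2.
Setting the coefficient of each power of x to zero and solving order by order (substituting the coefficients already found):
  x^0: 2 a_2 + 3 a_0 = 0  ->  2 a_2 = -3 a_0 = -6  ->  a_2 = -3
  x^1: 6 a_3 + 2 a_1 = 0  ->  6 a_3 = -2 a_1 = 4  ->  a_3 = 2/3
  x^2: 12 a_4 + 3 a_2 = 0  ->  12 a_4 = -3 a_2 = 9  ->  a_4 = 3/4
  x^3: 20 a_5 + 6 a_3 = 0  ->  20 a_5 = -6 a_3 = -4  ->  a_5 = -1/5
Truncated series: y(x) = 2 - 2 x - 3 x^2 + (2/3) x^3 + (3/4) x^4 - (1/5) x^5 + O(x^6).

a_0 = 2; a_1 = -2; a_2 = -3; a_3 = 2/3; a_4 = 3/4; a_5 = -1/5


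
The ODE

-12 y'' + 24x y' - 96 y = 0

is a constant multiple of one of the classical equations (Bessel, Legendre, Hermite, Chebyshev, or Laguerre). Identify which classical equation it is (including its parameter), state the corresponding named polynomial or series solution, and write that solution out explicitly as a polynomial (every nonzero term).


All three coefficients share the factor -12; dividing through by -12 gives  y'' - 2x y' + 8 y = 0.
This matches the Hermite equation y'' - 2x y' + 2n y = 0 with 2n = 8, so n = 4; the polynomial solution is H_4(x).
With y = sum_k a_k x^k, matching x^k gives (k+2)(k+1) a_{k+2} = 2(k - n) a_k = 2(k - 4) a_k. The right side vanishes at k = 4, so the series with the parity of 4 terminates at degree 4.
Standard normalization: leading coefficient of H_n is 2^n, so a_4 = 2^4 = 16. Work downward with a_k = (k+1)(k+2) a_{k+2} / (2(k - n)):
  a_2 = (3)(4)(16) / (2(2 - 4)) = 192/(-4) = -48
  a_0 = (1)(2)(-48) / (2(0 - 4)) = -96/(-8) = 12
Hence H_4(x) = 16 x^4 - 48 x^2 + 12.

H_4(x); series = 16 x^4 - 48 x^2 + 12


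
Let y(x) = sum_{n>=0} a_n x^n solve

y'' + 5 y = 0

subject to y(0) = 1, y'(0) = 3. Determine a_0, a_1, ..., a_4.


Ansatz: y(x) = sum_{n>=0} a_n x^n, so y'(x) = sum_{n>=1} n a_n x^(n-1) and y''(x) = sum_{n>=2} n(n-1) a_n x^(n-2).
Substitute into P(x) y'' + Q(x) y' + R(x) y = 0 with P(x) = 1, Q(x) = 0, R(x) = 5, and match powers of x.
Initial conditions: a_0 = 1, a_1 = 3.
Setting the coefficient of each power of x to zero and solving order by order (substituting the coefficients already found):
  x^0: 2 a_2 + 5 a_0 = 0  ->  2 a_2 = -5 a_0 = -5  ->  a_2 = -5/2
  x^1: 6 a_3 + 5 a_1 = 0  ->  6 a_3 = -5 a_1 = -15  ->  a_3 = -5/2
  x^2: 12 a_4 + 5 a_2 = 0  ->  12 a_4 = -5 a_2 = 25/2  ->  a_4 = 25/24
Truncated series: y(x) = 1 + 3 x - (5/2) x^2 - (5/2) x^3 + (25/24) x^4 + O(x^5).

a_0 = 1; a_1 = 3; a_2 = -5/2; a_3 = -5/2; a_4 = 25/24


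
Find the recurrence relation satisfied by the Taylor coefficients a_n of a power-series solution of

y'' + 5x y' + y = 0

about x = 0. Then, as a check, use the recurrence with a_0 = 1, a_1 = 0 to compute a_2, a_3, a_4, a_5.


Substitute y = sum_n a_n x^n.
y''(x) has coefficient (n+2)(n+1) a_{n+2} at x^n;
5 x y'(x) has coefficient 5 n a_n at x^n (shift);
y(x) has coefficient 1 a_n at x^n.
Matching x^n: (n+2)(n+1) a_{n+2} + (5n + 1) a_n = 0.
Thus a_{n+2} = (-5n - 1) / ((n+1)(n+2)) * a_n.

Check with a_0 = 1, a_1 = 0 (apply the recurrence for n = 0, 1, 2, 3): a_0 = 1, a_1 = 0, a_2 = -1/2, a_3 = 0, a_4 = 11/24, a_5 = 0.

a_(n+2) = (-5n - 1) / ((n+1)(n+2)) * a_n; check: a_0 = 1, a_1 = 0, a_2 = -1/2, a_3 = 0, a_4 = 11/24, a_5 = 0


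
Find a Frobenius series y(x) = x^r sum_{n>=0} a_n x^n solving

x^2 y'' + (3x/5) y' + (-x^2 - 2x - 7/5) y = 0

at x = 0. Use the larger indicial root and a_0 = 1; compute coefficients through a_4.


Write in Frobenius form y'' + (p(x)/x) y' + (q(x)/x^2) y = 0:
  p(x) = 3/5,  q(x) = -x^2 - 2x - 7/5.
Indicial equation: r(r-1) + (3/5) r + (-7/5) = 0 -> roots r_1 = 7/5, r_2 = -1.
Take r = r_1 = 7/5. Let y(x) = x^r sum_{n>=0} a_n x^n with a_0 = 1.
Substitute y = x^r sum a_n x^n and match x^{r+n}. The recurrence is
  D(n) a_n - 2 a_{n-1} - 1 a_{n-2} = 0,  where D(n) = (r+n)(r+n-1) + (3/5)(r+n) + (-7/5).
  a_n = [2 a_{n-1} + 1 a_{n-2}] / D(n).
Since the indicial polynomial factors as (r - r_1)(r - r_2), D(n) = (r_1 + n - r_1)(r_1 + n - r_2) = n(n + 12/5).
Evaluating step by step (a_0 = 1):
  n = 1: D(1) = 1(1 + 12/5) = 17/5; numerator = 2(1) = 2; a_1 = (2)/(17/5) = 10/17
  n = 2: D(2) = 2(2 + 12/5) = 44/5; numerator = 2(10/17) + 1(1) = 37/17; a_2 = (37/17)/(44/5) = 185/748
  n = 3: D(3) = 3(3 + 12/5) = 81/5; numerator = 2(185/748) + 1(10/17) = 405/374; a_3 = (405/374)/(81/5) = 25/374
  n = 4: D(4) = 4(4 + 12/5) = 128/5; numerator = 2(25/374) + 1(185/748) = 285/748; a_4 = (285/748)/(128/5) = 1425/95744

r = 7/5; a_0 = 1; a_1 = 10/17; a_2 = 185/748; a_3 = 25/374; a_4 = 1425/95744


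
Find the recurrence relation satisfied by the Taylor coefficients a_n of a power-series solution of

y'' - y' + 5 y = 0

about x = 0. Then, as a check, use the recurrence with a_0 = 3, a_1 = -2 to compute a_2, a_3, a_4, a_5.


Substitute y = sum_n a_n x^n.
y''(x) has coefficient (n+2)(n+1) a_{n+2} at x^n;
-y'(x) has coefficient -(n+1) a_{n+1} at x^n;
5 y(x) has coefficient 5 a_n at x^n.
Matching x^n: (n+2)(n+1) a_{n+2} - (n+1) a_{n+1} + 5 a_n = 0.
Thus a_{n+2} = [(n+1) a_{n+1} - 5 a_n] / ((n+1)(n+2)).

Check with a_0 = 3, a_1 = -2 (apply the recurrence for n = 0, 1, 2, 3): a_0 = 3, a_1 = -2, a_2 = -17/2, a_3 = -7/6, a_4 = 13/4, a_5 = 113/120.

a_(n+2) = [(n+1) a_(n+1) - 5 a_n] / ((n+1)(n+2)); check: a_0 = 3, a_1 = -2, a_2 = -17/2, a_3 = -7/6, a_4 = 13/4, a_5 = 113/120


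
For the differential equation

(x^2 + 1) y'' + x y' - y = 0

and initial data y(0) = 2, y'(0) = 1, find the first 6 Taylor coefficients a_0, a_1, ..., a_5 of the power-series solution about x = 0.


Ansatz: y(x) = sum_{n>=0} a_n x^n, so y'(x) = sum_{n>=1} n a_n x^(n-1) and y''(x) = sum_{n>=2} n(n-1) a_n x^(n-2).
Substitute into P(x) y'' + Q(x) y' + R(x) y = 0 with P(x) = x^2 + 1, Q(x) = x, R(x) = -1, and match powers of x.
Initial conditions: a_0 = 2, a_1 = 1.
Setting the coefficient of each power of x to zero and solving order by order (substituting the coefficients already found):
  x^0: 2 a_2 - a_0 = 0  ->  2 a_2 = a_0 = 2  ->  a_2 = 1
  x^1: 6 a_3 = 0  ->  a_3 = 0
  x^2: 12 a_4 + 3 a_2 = 0  ->  12 a_4 = -3 a_2 = -3  ->  a_4 = -1/4
  x^3: 20 a_5 + 8 a_3 = 0  ->  20 a_5 = -8 a_3 = 0  ->  a_5 = 0
Truncated series: y(x) = 2 + x + x^2 - (1/4) x^4 + O(x^6).

a_0 = 2; a_1 = 1; a_2 = 1; a_3 = 0; a_4 = -1/4; a_5 = 0


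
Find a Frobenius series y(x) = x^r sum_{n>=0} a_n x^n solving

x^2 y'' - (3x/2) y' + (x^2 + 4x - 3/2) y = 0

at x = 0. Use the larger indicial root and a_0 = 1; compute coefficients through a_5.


Write in Frobenius form y'' + (p(x)/x) y' + (q(x)/x^2) y = 0:
  p(x) = -3/2,  q(x) = x^2 + 4x - 3/2.
Indicial equation: r(r-1) + (-3/2) r + (-3/2) = 0 -> roots r_1 = 3, r_2 = -1/2.
Take r = r_1 = 3. Let y(x) = x^r sum_{n>=0} a_n x^n with a_0 = 1.
Substitute y = x^r sum a_n x^n and match x^{r+n}. The recurrence is
  D(n) a_n + 4 a_{n-1} + 1 a_{n-2} = 0,  where D(n) = (r+n)(r+n-1) + (-3/2)(r+n) + (-3/2).
  a_n = [-4 a_{n-1} - 1 a_{n-2}] / D(n).
Since the indicial polynomial factors as (r - r_1)(r - r_2), D(n) = (r_1 + n - r_1)(r_1 + n - r_2) = n(n + 7/2).
Evaluating step by step (a_0 = 1):
  n = 1: D(1) = 1(1 + 7/2) = 9/2; numerator = -4(1) = -4; a_1 = (-4)/(9/2) = -8/9
  n = 2: D(2) = 2(2 + 7/2) = 11; numerator = -4(-8/9) - 1(1) = 23/9; a_2 = (23/9)/(11) = 23/99
  n = 3: D(3) = 3(3 + 7/2) = 39/2; numerator = -4(23/99) - 1(-8/9) = -4/99; a_3 = (-4/99)/(39/2) = -8/3861
  n = 4: D(4) = 4(4 + 7/2) = 30; numerator = -4(-8/3861) - 1(23/99) = -865/3861; a_4 = (-865/3861)/(30) = -173/23166
  n = 5: D(5) = 5(5 + 7/2) = 85/2; numerator = -4(-173/23166) - 1(-8/3861) = 370/11583; a_5 = (370/11583)/(85/2) = 148/196911

r = 3; a_0 = 1; a_1 = -8/9; a_2 = 23/99; a_3 = -8/3861; a_4 = -173/23166; a_5 = 148/196911


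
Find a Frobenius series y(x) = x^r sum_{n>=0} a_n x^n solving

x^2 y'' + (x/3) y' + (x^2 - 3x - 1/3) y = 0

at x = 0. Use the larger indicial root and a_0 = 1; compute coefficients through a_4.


Write in Frobenius form y'' + (p(x)/x) y' + (q(x)/x^2) y = 0:
  p(x) = 1/3,  q(x) = x^2 - 3x - 1/3.
Indicial equation: r(r-1) + (1/3) r + (-1/3) = 0 -> roots r_1 = 1, r_2 = -1/3.
Take r = r_1 = 1. Let y(x) = x^r sum_{n>=0} a_n x^n with a_0 = 1.
Substitute y = x^r sum a_n x^n and match x^{r+n}. The recurrence is
  D(n) a_n - 3 a_{n-1} + 1 a_{n-2} = 0,  where D(n) = (r+n)(r+n-1) + (1/3)(r+n) + (-1/3).
  a_n = [3 a_{n-1} - 1 a_{n-2}] / D(n).
Since the indicial polynomial factors as (r - r_1)(r - r_2), D(n) = (r_1 + n - r_1)(r_1 + n - r_2) = n(n + 4/3).
Evaluating step by step (a_0 = 1):
  n = 1: D(1) = 1(1 + 4/3) = 7/3; numerator = 3(1) = 3; a_1 = (3)/(7/3) = 9/7
  n = 2: D(2) = 2(2 + 4/3) = 20/3; numerator = 3(9/7) - 1(1) = 20/7; a_2 = (20/7)/(20/3) = 3/7
  n = 3: D(3) = 3(3 + 4/3) = 13; numerator = 3(3/7) - 1(9/7) = 0; a_3 = (0)/(13) = 0
  n = 4: D(4) = 4(4 + 4/3) = 64/3; numerator = 3(0) - 1(3/7) = -3/7; a_4 = (-3/7)/(64/3) = -9/448

r = 1; a_0 = 1; a_1 = 9/7; a_2 = 3/7; a_3 = 0; a_4 = -9/448


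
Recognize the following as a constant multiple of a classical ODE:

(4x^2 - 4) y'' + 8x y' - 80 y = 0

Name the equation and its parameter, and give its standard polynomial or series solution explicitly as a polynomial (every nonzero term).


All three coefficients share the factor -4; dividing through by -4 gives  (1 - x^2) y'' - 2x y' + 20 y = 0.
This matches the Legendre equation (1 - x^2) y'' - 2x y' + n(n+1) y = 0 (note the -2x y' term) with n(n+1) = 20, so n = 4; the polynomial solution is P_4(x).
With y = sum_k a_k x^k, matching x^k gives (k+2)(k+1) a_{k+2} = [k(k+1) - n(n+1)] a_k = (k - 4)(k + 5) a_k. The right side vanishes at k = 4, so the series with the parity of 4 terminates at degree 4.
Standard normalization (P_n(1) = 1): leading coefficient (2n)!/(2^n (n!)^2) = 40320/(16*576) = 35/8, so a_4 = 35/8. Work downward with a_k = (k+1)(k+2) a_{k+2} / ((k - 4)(k + 5)):
  a_2 = (3)(4)(35/8) / ((2 - 4)(2 + 5)) = (105/2)/(-14) = -15/4
  a_0 = (1)(2)(-15/4) / ((0 - 4)(0 + 5)) = (-15/2)/(-20) = 3/8
Hence P_4(x) = 35 x^4/8 - 15 x^2/4 + 3/8.

P_4(x); series = 35 x^4/8 - 15 x^2/4 + 3/8


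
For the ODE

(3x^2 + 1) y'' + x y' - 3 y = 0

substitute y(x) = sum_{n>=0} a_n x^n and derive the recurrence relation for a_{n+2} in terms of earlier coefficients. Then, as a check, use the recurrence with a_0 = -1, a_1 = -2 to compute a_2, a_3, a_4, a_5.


Substitute y = sum_n a_n x^n.
(1 + 3 x^2) y'' contributes (n+2)(n+1) a_{n+2} + 3 n(n-1) a_n at x^n.
x y'(x) contributes n a_n at x^n.
-3 y(x) contributes -3 a_n at x^n.
Matching x^n: (n+2)(n+1) a_{n+2} + (3 n(n-1) + n - 3) a_n = 0.
Thus a_{n+2} = (-3 n(n-1) - n + 3) / ((n+1)(n+2)) * a_n.

Check with a_0 = -1, a_1 = -2 (apply the recurrence for n = 0, 1, 2, 3): a_0 = -1, a_1 = -2, a_2 = -3/2, a_3 = -2/3, a_4 = 5/8, a_5 = 3/5.

a_(n+2) = (-3 n(n-1) - n + 3) / ((n+1)(n+2)) * a_n; check: a_0 = -1, a_1 = -2, a_2 = -3/2, a_3 = -2/3, a_4 = 5/8, a_5 = 3/5


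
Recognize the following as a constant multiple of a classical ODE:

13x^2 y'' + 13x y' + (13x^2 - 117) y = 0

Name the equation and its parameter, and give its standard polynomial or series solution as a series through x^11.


All three coefficients share the factor 13; dividing through by 13 gives  x^2 y'' + x y' + (x^2 - 9) y = 0.
This matches the Bessel equation x^2 y'' + x y' + (x^2 - nu^2) y = 0 with nu^2 = 9, so nu = 3; the solution bounded at x = 0 is J_3(x).
Frobenius at x = 0: indicial roots ±nu; for r = nu the recurrence k(k + 2nu) c_k = -c_{k-2} gives the standard series J_nu(x) = sum_{k>=0} (-1)^k / (k! (k+nu)!) (x/2)^(2k+nu). Evaluate the first 5 terms:
  k = 0: (-1)^0 / (0! * 3! * 2^3) x^3 = 1/(1*6*8) x^3 = (1/48) x^3
  k = 1: (-1)^1 / (1! * 4! * 2^5) x^5 = -1/(1*24*32) x^5 = (-1/768) x^5
  k = 2: (-1)^2 / (2! * 5! * 2^7) x^7 = 1/(2*120*128) x^7 = (1/30720) x^7
  k = 3: (-1)^3 / (3! * 6! * 2^9) x^9 = -1/(6*720*512) x^9 = (-1/2211840) x^9
  k = 4: (-1)^4 / (4! * 7! * 2^11) x^11 = 1/(24*5040*2048) x^11 = (1/247726080) x^11
Hence J_3(x) = x^11/247726080 - x^9/2211840 + x^7/30720 - x^5/768 + x^3/48 + ....

J_3(x); series = x^11/247726080 - x^9/2211840 + x^7/30720 - x^5/768 + x^3/48


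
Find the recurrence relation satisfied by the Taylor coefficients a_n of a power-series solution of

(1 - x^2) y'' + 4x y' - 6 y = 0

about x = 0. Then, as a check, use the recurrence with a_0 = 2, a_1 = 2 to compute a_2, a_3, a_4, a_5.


Substitute y = sum_n a_n x^n.
(1 - 1 x^2) y'' contributes (n+2)(n+1) a_{n+2} - n(n-1) a_n at x^n.
4 x y'(x) contributes 4 n a_n at x^n.
-6 y(x) contributes -6 a_n at x^n.
Matching x^n: (n+2)(n+1) a_{n+2} + (-n(n-1) + 4 n - 6) a_n = 0.
Thus a_{n+2} = (n(n-1) - 4 n + 6) / ((n+1)(n+2)) * a_n.

Check with a_0 = 2, a_1 = 2 (apply the recurrence for n = 0, 1, 2, 3): a_0 = 2, a_1 = 2, a_2 = 6, a_3 = 2/3, a_4 = 0, a_5 = 0.

a_(n+2) = (n(n-1) - 4 n + 6) / ((n+1)(n+2)) * a_n; check: a_0 = 2, a_1 = 2, a_2 = 6, a_3 = 2/3, a_4 = 0, a_5 = 0


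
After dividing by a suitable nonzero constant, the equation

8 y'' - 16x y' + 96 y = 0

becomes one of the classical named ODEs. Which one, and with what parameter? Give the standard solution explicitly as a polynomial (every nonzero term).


All three coefficients share the factor 8; dividing through by 8 gives  y'' - 2x y' + 12 y = 0.
This matches the Hermite equation y'' - 2x y' + 2n y = 0 with 2n = 12, so n = 6; the polynomial solution is H_6(x).
With y = sum_k a_k x^k, matching x^k gives (k+2)(k+1) a_{k+2} = 2(k - n) a_k = 2(k - 6) a_k. The right side vanishes at k = 6, so the series with the parity of 6 terminates at degree 6.
Standard normalization: leading coefficient of H_n is 2^n, so a_6 = 2^6 = 64. Work downward with a_k = (k+1)(k+2) a_{k+2} / (2(k - n)):
  a_4 = (5)(6)(64) / (2(4 - 6)) = 1920/(-4) = -480
  a_2 = (3)(4)(-480) / (2(2 - 6)) = -5760/(-8) = 720
  a_0 = (1)(2)(720) / (2(0 - 6)) = 1440/(-12) = -120
Hence H_6(x) = 64 x^6 - 480 x^4 + 720 x^2 - 120.

H_6(x); series = 64 x^6 - 480 x^4 + 720 x^2 - 120
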